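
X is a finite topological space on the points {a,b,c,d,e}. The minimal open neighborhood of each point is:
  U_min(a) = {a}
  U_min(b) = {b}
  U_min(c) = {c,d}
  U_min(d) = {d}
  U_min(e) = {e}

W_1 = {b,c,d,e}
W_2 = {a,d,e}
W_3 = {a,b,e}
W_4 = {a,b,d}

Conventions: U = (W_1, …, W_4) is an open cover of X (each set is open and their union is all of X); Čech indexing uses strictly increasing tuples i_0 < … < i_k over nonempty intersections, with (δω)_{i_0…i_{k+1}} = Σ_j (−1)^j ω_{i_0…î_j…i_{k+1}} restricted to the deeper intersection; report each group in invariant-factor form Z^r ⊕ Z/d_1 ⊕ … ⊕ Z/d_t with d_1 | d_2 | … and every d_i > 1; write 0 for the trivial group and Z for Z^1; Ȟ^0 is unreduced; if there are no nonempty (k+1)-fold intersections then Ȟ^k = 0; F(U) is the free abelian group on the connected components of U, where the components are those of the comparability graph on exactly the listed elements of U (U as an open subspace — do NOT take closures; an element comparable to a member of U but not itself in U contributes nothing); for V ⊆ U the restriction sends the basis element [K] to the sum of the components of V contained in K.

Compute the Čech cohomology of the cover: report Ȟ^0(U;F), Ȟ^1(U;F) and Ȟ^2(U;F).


intersection data:
  W12={d,e} W13={b,e} W14={b,d} W23={a,e} W24={a,d} W34={a,b}
  W123={e} W124={d} W134={b} W234={a}
components per intersection:
  W1: {b} {c,d} {e}
  W2: {a} {d} {e}
  W3: {a} {b} {e}
  W4: {a} {b} {d}
  W12: {d} {e}
  W13: {b} {e}
  W14: {b} {d}
  W23: {a} {e}
  W24: {a} {d}
  W34: {a} {b}
  W123: {e}
  W124: {d}
  W134: {b}
  W234: {a}
C dims 12,12,4; δ0: rk 8, SNF 1^8; δ1: rk 4, SNF 1^4
Ȟ^0 = (12 − 8) − 0 = 4, so Ȟ^0 ≅ Z^4
Ȟ^1 = (12 − 4) − 8 = 0, so Ȟ^1 ≅ 0
Ȟ^2 = (4 − 0) − 4 = 0, so Ȟ^2 ≅ 0

Ȟ^0 ≅ Z^4; Ȟ^1 ≅ 0; Ȟ^2 ≅ 0


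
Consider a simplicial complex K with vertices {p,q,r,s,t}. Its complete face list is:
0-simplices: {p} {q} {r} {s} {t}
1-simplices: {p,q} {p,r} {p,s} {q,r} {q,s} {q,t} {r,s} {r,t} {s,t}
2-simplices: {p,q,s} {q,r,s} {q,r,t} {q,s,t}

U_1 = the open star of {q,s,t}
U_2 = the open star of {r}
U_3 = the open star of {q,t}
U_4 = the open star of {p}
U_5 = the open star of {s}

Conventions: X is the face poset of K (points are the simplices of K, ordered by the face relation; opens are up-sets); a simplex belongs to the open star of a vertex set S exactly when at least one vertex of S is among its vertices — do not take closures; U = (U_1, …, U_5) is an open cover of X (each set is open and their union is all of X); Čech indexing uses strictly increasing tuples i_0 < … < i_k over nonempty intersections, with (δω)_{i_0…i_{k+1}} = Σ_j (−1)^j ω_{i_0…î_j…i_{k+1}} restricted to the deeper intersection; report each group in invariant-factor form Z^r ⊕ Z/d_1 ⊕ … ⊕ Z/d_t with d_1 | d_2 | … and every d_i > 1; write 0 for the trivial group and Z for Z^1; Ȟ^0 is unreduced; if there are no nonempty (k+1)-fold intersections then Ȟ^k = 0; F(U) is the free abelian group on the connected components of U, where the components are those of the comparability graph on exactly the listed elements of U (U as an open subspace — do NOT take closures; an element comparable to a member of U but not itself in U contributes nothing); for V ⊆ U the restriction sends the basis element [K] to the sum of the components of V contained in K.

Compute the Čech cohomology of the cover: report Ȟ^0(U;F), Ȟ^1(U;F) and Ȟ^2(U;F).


Ȟ^0 ≅ Z,  Ȟ^1 ≅ Z,  Ȟ^2 ≅ 0

nerve of the cover:
  U1={{q},{s},{t},{p,q},{p,s},{q,r},{q,s},{q,t},{r,s},{r,t},{s,t},{p,q,s},{q,r,s},{q,r,t},{q,s,t}} U2={{r},{p,r},{q,r},{r,s},{r,t},{q,r,s},{q,r,t}} U3={{q},{t},{p,q},{q,r},{q,s},{q,t},{r,t},{s,t},{p,q,s},{q,r,s},{q,r,t},{q,s,t}} U4={{p},{p,q},{p,r},{p,s},{p,q,s}} U5={{s},{p,s},{q,s},{r,s},{s,t},{p,q,s},{q,r,s},{q,s,t}}
  U12={{q,r},{r,s},{r,t},{q,r,s},{q,r,t}} U13={{q},{t},{p,q},{q,r},{q,s},{q,t},{r,t},{s,t},{p,q,s},{q,r,s},{q,r,t},{q,s,t}} U14={{p,q},{p,s},{p,q,s}} U15={{s},{p,s},{q,s},{r,s},{s,t},{p,q,s},{q,r,s},{q,s,t}} U23={{q,r},{r,t},{q,r,s},{q,r,t}} U24={{p,r}} U25={{r,s},{q,r,s}} U34={{p,q},{p,q,s}} U35={{q,s},{s,t},{p,q,s},{q,r,s},{q,s,t}} U45={{p,s},{p,q,s}}
  U123={{q,r},{r,t},{q,r,s},{q,r,t}} U125={{r,s},{q,r,s}} U134={{p,q},{p,q,s}} U135={{q,s},{s,t},{p,q,s},{q,r,s},{q,s,t}} U145={{p,s},{p,q,s}} U235={{q,r,s}} U345={{p,q,s}}
  U1235={{q,r,s}} U1345={{p,q,s}}
components per intersection:
  U1: {{q},{s},{t},{p,q},{p,s},{q,r},{q,s},{q,t},{r,s},{r,t},{s,t},{p,q,s},{q,r,s},{q,r,t},{q,s,t}}
  U2: {{r},{p,r},{q,r},{r,s},{r,t},{q,r,s},{q,r,t}}
  U3: {{q},{t},{p,q},{q,r},{q,s},{q,t},{r,t},{s,t},{p,q,s},{q,r,s},{q,r,t},{q,s,t}}
  U4: {{p},{p,q},{p,r},{p,s},{p,q,s}}
  U5: {{s},{p,s},{q,s},{r,s},{s,t},{p,q,s},{q,r,s},{q,s,t}}
  U12: {{q,r},{r,s},{r,t},{q,r,s},{q,r,t}}
  U13: {{q},{t},{p,q},{q,r},{q,s},{q,t},{r,t},{s,t},{p,q,s},{q,r,s},{q,r,t},{q,s,t}}
  U14: {{p,q},{p,s},{p,q,s}}
  U15: {{s},{p,s},{q,s},{r,s},{s,t},{p,q,s},{q,r,s},{q,s,t}}
  U23: {{q,r},{r,t},{q,r,s},{q,r,t}}
  U24: {{p,r}}
  U25: {{r,s},{q,r,s}}
  U34: {{p,q},{p,q,s}}
  U35: {{q,s},{s,t},{p,q,s},{q,r,s},{q,s,t}}
  U45: {{p,s},{p,q,s}}
  U123: {{q,r},{r,t},{q,r,s},{q,r,t}}
  U125: {{r,s},{q,r,s}}
  U134: {{p,q},{p,q,s}}
  U135: {{q,s},{s,t},{p,q,s},{q,r,s},{q,s,t}}
  U145: {{p,s},{p,q,s}}
  U235: {{q,r,s}}
  U345: {{p,q,s}}
  U1235: {{q,r,s}}
  U1345: {{p,q,s}}
C dims 5,10,7,2; δ0: rk 4, SNF 1^4; δ1: rk 5, SNF 1^5; δ2: rk 2, SNF 1^2
Ȟ^0 = (5 − 4) − 0 = 1, so Ȟ^0 ≅ Z
Ȟ^1 = (10 − 5) − 4 = 1, so Ȟ^1 ≅ Z
Ȟ^2 = (7 − 2) − 5 = 0, so Ȟ^2 ≅ 0


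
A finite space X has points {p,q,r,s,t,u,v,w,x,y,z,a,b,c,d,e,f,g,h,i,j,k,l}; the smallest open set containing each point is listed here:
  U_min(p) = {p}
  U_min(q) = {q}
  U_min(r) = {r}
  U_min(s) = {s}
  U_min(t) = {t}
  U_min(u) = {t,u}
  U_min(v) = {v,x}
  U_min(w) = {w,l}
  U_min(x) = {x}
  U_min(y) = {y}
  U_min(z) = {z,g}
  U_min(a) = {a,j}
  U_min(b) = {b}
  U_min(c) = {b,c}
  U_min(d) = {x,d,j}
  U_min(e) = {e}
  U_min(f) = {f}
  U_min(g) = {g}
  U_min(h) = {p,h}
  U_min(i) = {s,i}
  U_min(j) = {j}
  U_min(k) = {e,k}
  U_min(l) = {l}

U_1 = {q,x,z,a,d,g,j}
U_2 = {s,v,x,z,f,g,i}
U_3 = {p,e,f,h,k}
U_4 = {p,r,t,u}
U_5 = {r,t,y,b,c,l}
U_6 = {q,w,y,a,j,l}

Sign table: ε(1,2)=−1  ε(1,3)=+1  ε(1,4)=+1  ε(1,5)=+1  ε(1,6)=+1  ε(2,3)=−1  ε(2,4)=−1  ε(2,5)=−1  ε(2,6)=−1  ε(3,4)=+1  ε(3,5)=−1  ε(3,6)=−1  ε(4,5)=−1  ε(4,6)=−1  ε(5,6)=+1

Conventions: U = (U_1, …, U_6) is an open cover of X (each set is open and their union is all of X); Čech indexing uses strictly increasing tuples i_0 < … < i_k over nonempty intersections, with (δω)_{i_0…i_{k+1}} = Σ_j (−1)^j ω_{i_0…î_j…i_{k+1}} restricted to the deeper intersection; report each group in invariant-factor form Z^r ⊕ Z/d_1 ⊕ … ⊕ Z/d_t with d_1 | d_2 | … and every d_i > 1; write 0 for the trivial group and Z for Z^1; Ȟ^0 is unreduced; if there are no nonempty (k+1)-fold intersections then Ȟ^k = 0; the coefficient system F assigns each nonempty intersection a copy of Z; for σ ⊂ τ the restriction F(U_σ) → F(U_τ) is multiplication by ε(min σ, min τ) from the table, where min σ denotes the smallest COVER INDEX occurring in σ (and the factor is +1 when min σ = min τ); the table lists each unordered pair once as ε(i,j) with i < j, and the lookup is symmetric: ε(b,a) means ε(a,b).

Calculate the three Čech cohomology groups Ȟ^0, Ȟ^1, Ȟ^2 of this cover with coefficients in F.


Ȟ^0(U;F) ≅ 0; Ȟ^1(U;F) ≅ Z/2; Ȟ^2(U;F) ≅ 0

nonempty intersections:
  U12={x,z,g} U16={q,a,j} U23={f} U34={p} U45={r,t} U56={y,l}
C dims 6,6; δ0: rk 6, SNF 1^5·2
Ȟ^0: (6−6)−0=0 ⇒ 0
Ȟ^1: (6−0)−6=0 plus torsion [2] ⇒ Z/2
Ȟ^2: (0−0)−0=0 ⇒ 0


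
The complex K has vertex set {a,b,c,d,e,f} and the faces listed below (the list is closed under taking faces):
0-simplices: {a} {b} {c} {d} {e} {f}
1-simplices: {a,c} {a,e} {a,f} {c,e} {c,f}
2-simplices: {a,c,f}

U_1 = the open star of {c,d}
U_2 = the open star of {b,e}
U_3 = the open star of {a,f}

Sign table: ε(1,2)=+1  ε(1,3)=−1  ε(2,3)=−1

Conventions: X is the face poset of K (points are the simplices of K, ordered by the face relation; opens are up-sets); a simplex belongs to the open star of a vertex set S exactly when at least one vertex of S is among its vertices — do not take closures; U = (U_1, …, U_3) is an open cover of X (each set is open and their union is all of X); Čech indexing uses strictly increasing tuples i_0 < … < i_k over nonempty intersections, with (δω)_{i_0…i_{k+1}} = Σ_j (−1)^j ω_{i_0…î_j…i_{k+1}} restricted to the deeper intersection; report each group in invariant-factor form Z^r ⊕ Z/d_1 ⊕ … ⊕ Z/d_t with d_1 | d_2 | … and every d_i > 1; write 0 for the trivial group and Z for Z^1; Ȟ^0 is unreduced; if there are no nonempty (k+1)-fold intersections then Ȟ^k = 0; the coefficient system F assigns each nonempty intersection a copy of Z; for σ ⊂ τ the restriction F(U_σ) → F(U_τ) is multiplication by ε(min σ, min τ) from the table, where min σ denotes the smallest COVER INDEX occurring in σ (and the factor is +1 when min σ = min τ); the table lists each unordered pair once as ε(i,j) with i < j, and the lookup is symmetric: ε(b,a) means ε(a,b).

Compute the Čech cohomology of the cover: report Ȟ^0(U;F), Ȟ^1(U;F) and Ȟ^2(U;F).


Ȟ^0 = Z,  Ȟ^1 = Z,  Ȟ^2 = 0

cover nerve:
  U1={{c},{d},{a,c},{c,e},{c,f},{a,c,f}} U2={{b},{e},{a,e},{c,e}} U3={{a},{f},{a,c},{a,e},{a,f},{c,f},{a,c,f}}
  U12={{c,e}} U13={{a,c},{c,f},{a,c,f}} U23={{a,e}}
C dims 3,3; δ0: rk 2, SNF 1^2
Ȟ^0: (3−2)−0=1 ⇒ Z
Ȟ^1: (3−0)−2=1 ⇒ Z
Ȟ^2: (0−0)−0=0 ⇒ 0


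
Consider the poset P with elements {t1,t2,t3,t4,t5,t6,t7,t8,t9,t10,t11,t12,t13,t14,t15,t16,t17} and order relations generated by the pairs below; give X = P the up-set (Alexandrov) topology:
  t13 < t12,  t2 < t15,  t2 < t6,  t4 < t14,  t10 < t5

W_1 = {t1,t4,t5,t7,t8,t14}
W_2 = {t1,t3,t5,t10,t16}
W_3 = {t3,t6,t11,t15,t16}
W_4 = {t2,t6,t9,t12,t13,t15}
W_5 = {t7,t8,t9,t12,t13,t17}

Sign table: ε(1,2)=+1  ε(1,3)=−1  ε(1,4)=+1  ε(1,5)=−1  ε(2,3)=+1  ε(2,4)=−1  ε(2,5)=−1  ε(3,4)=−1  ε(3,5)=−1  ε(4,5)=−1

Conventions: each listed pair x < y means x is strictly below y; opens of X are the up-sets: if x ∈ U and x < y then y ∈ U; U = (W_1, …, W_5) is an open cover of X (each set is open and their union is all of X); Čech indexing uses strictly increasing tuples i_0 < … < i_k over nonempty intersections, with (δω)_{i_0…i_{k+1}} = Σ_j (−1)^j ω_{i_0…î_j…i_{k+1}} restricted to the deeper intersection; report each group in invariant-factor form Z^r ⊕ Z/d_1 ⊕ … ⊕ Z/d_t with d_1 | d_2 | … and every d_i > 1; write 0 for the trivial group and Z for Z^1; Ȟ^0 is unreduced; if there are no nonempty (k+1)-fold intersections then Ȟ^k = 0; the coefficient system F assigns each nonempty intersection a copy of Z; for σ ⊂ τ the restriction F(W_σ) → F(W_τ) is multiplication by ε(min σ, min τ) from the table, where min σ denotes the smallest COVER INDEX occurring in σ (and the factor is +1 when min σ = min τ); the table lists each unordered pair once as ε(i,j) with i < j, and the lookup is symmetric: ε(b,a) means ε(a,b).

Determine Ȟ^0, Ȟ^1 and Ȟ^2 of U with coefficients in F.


Ȟ^0 = 0, Ȟ^1 = Z/2 and Ȟ^2 = 0

cover nerve:
  W12={t1,t5} W15={t7,t8} W23={t3,t16} W34={t6,t15} W45={t9,t12,t13}
C dims 5,5; δ0: rk 5, SNF 1^4·2
Ȟ^0: (5−5)−0=0 ⇒ 0
Ȟ^1: (5−0)−5=0 plus torsion [2] ⇒ Z/2
Ȟ^2: (0−0)−0=0 ⇒ 0


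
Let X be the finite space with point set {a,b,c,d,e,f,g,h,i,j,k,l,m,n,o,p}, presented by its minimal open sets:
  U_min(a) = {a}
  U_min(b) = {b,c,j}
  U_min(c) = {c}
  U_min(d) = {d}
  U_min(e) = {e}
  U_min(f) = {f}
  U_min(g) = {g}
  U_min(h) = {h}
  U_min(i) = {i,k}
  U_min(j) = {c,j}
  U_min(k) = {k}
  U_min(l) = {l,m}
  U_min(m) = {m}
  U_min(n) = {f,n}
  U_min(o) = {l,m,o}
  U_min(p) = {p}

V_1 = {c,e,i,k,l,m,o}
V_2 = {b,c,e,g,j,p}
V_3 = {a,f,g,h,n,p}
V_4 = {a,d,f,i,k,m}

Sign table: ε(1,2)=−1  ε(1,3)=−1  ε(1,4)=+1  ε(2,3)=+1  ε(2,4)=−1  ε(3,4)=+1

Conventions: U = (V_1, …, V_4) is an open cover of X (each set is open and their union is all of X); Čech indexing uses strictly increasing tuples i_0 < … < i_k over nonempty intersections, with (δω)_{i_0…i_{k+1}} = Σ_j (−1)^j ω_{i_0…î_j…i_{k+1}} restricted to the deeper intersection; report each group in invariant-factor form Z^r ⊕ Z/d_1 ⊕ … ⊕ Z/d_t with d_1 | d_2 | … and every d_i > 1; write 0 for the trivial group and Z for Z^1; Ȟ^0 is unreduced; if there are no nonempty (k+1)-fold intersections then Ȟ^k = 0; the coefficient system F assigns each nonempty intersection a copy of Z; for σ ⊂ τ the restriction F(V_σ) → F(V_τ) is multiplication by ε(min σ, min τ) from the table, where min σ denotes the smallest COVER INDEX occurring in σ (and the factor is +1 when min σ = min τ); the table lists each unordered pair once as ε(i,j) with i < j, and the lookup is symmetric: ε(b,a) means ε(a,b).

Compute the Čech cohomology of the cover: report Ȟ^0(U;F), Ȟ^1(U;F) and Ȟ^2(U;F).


Ȟ^0(U;F) ≅ 0, Ȟ^1(U;F) ≅ Z/2, Ȟ^2(U;F) ≅ 0

nerve of the cover:
  V12={c,e} V14={i,k,m} V23={g,p} V34={a,f}
C dims 4,4; δ0: rk 4, SNF 1^3·2
Ȟ^0 = (4 − 4) − 0 = 0, so Ȟ^0 ≅ 0
Ȟ^1 = (4 − 0) − 4 = 0 plus torsion [2], so Ȟ^1 ≅ Z/2
Ȟ^2 = (0 − 0) − 0 = 0, so Ȟ^2 ≅ 0


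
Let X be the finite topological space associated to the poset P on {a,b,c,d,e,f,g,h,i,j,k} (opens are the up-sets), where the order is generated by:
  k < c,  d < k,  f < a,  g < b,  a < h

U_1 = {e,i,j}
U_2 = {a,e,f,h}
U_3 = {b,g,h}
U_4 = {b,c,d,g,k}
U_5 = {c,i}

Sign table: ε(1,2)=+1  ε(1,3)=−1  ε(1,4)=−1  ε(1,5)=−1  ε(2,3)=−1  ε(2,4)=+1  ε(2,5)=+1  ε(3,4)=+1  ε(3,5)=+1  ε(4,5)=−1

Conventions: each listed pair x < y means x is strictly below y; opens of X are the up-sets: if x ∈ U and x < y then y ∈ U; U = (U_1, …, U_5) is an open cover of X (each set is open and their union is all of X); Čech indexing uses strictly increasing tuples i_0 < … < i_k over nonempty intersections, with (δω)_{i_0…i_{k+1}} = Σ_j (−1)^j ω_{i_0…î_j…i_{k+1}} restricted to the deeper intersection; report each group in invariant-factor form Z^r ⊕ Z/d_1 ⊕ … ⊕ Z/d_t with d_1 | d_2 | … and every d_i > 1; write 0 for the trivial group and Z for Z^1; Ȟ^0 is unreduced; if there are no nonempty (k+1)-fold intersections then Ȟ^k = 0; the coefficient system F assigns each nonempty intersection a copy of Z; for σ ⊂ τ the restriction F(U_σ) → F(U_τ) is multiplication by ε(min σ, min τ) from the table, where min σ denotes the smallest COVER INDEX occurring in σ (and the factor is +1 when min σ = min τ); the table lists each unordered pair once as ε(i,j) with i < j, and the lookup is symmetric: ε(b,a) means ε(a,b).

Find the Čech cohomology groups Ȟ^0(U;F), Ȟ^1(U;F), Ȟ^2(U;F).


nerve of the cover:
  U12={e} U15={i} U23={h} U34={b,g} U45={c}
C dims 5,5; δ0: rk 5, SNF 1^4·2
Ȟ^0 = (5 − 5) − 0 = 0, so Ȟ^0 ≅ 0
Ȟ^1 = (5 − 0) − 5 = 0 plus torsion [2], so Ȟ^1 ≅ Z/2
Ȟ^2 = (0 − 0) − 0 = 0, so Ȟ^2 ≅ 0

Ȟ^0(U;F) ≅ 0,  Ȟ^1(U;F) ≅ Z/2,  Ȟ^2(U;F) ≅ 0


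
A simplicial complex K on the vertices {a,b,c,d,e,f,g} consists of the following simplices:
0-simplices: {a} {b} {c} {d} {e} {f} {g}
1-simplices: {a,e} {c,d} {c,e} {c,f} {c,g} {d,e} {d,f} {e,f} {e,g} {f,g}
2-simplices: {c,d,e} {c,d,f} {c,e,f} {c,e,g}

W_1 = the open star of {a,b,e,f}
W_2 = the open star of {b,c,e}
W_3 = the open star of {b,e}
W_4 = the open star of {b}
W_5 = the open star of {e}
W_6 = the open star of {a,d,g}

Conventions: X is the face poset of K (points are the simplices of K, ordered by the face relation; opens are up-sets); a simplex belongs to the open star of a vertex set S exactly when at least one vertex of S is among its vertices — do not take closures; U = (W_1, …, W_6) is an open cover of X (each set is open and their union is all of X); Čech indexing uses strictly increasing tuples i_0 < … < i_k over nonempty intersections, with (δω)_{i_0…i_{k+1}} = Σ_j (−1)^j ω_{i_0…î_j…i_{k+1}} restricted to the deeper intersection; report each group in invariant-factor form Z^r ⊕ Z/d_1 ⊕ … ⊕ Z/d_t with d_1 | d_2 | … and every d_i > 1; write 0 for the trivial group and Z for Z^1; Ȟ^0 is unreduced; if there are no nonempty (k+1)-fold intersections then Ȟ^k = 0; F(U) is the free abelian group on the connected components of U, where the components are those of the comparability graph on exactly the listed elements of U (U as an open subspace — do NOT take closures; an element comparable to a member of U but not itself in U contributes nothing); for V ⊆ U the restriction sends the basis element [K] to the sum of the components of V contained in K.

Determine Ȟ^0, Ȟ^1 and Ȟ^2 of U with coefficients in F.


nerve simplices:
  W1={{a},{b},{e},{f},{a,e},{c,e},{c,f},{d,e},{d,f},{e,f},{e,g},{f,g},{c,d,e},{c,d,f},{c,e,f},{c,e,g}} W2={{b},{c},{e},{a,e},{c,d},{c,e},{c,f},{c,g},{d,e},{e,f},{e,g},{c,d,e},{c,d,f},{c,e,f},{c,e,g}} W3={{b},{e},{a,e},{c,e},{d,e},{e,f},{e,g},{c,d,e},{c,e,f},{c,e,g}} W4={{b}} W5={{e},{a,e},{c,e},{d,e},{e,f},{e,g},{c,d,e},{c,e,f},{c,e,g}} W6={{a},{d},{g},{a,e},{c,d},{c,g},{d,e},{d,f},{e,g},{f,g},{c,d,e},{c,d,f},{c,e,g}}
  W12={{b},{e},{a,e},{c,e},{c,f},{d,e},{e,f},{e,g},{c,d,e},{c,d,f},{c,e,f},{c,e,g}} W13={{b},{e},{a,e},{c,e},{d,e},{e,f},{e,g},{c,d,e},{c,e,f},{c,e,g}} W14={{b}} W15={{e},{a,e},{c,e},{d,e},{e,f},{e,g},{c,d,e},{c,e,f},{c,e,g}} W16={{a},{a,e},{d,e},{d,f},{e,g},{f,g},{c,d,e},{c,d,f},{c,e,g}} W23={{b},{e},{a,e},{c,e},{d,e},{e,f},{e,g},{c,d,e},{c,e,f},{c,e,g}} W24={{b}} W25={{e},{a,e},{c,e},{d,e},{e,f},{e,g},{c,d,e},{c,e,f},{c,e,g}} W26={{a,e},{c,d},{c,g},{d,e},{e,g},{c,d,e},{c,d,f},{c,e,g}} W34={{b}} W35={{e},{a,e},{c,e},{d,e},{e,f},{e,g},{c,d,e},{c,e,f},{c,e,g}} W36={{a,e},{d,e},{e,g},{c,d,e},{c,e,g}} W56={{a,e},{d,e},{e,g},{c,d,e},{c,e,g}}
  W123={{b},{e},{a,e},{c,e},{d,e},{e,f},{e,g},{c,d,e},{c,e,f},{c,e,g}} W124={{b}} W125={{e},{a,e},{c,e},{d,e},{e,f},{e,g},{c,d,e},{c,e,f},{c,e,g}} W126={{a,e},{d,e},{e,g},{c,d,e},{c,d,f},{c,e,g}} W134={{b}} W135={{e},{a,e},{c,e},{d,e},{e,f},{e,g},{c,d,e},{c,e,f},{c,e,g}} W136={{a,e},{d,e},{e,g},{c,d,e},{c,e,g}} W156={{a,e},{d,e},{e,g},{c,d,e},{c,e,g}} W234={{b}} W235={{e},{a,e},{c,e},{d,e},{e,f},{e,g},{c,d,e},{c,e,f},{c,e,g}} W236={{a,e},{d,e},{e,g},{c,d,e},{c,e,g}} W256={{a,e},{d,e},{e,g},{c,d,e},{c,e,g}} W356={{a,e},{d,e},{e,g},{c,d,e},{c,e,g}}
  W1234={{b}} W1235={{e},{a,e},{c,e},{d,e},{e,f},{e,g},{c,d,e},{c,e,f},{c,e,g}} W1236={{a,e},{d,e},{e,g},{c,d,e},{c,e,g}} W1256={{a,e},{d,e},{e,g},{c,d,e},{c,e,g}} W1356={{a,e},{d,e},{e,g},{c,d,e},{c,e,g}} W2356={{a,e},{d,e},{e,g},{c,d,e},{c,e,g}}
  W12356={{a,e},{d,e},{e,g},{c,d,e},{c,e,g}}
components per intersection:
  W1: {{a},{e},{f},{a,e},{c,e},{c,f},{d,e},{d,f},{e,f},{e,g},{f,g},{c,d,e},{c,d,f},{c,e,f},{c,e,g}} {{b}}
  W2: {{b}} {{c},{e},{a,e},{c,d},{c,e},{c,f},{c,g},{d,e},{e,f},{e,g},{c,d,e},{c,d,f},{c,e,f},{c,e,g}}
  W3: {{b}} {{e},{a,e},{c,e},{d,e},{e,f},{e,g},{c,d,e},{c,e,f},{c,e,g}}
  W4: {{b}}
  W5: {{e},{a,e},{c,e},{d,e},{e,f},{e,g},{c,d,e},{c,e,f},{c,e,g}}
  W6: {{a},{a,e}} {{d},{c,d},{d,e},{d,f},{c,d,e},{c,d,f}} {{g},{c,g},{e,g},{f,g},{c,e,g}}
  W12: {{b}} {{e},{a,e},{c,e},{c,f},{d,e},{e,f},{e,g},{c,d,e},{c,d,f},{c,e,f},{c,e,g}}
  W13: {{b}} {{e},{a,e},{c,e},{d,e},{e,f},{e,g},{c,d,e},{c,e,f},{c,e,g}}
  W14: {{b}}
  W15: {{e},{a,e},{c,e},{d,e},{e,f},{e,g},{c,d,e},{c,e,f},{c,e,g}}
  W16: {{a},{a,e}} {{d,e},{c,d,e}} {{d,f},{c,d,f}} {{e,g},{c,e,g}} {{f,g}}
  W23: {{b}} {{e},{a,e},{c,e},{d,e},{e,f},{e,g},{c,d,e},{c,e,f},{c,e,g}}
  W24: {{b}}
  W25: {{e},{a,e},{c,e},{d,e},{e,f},{e,g},{c,d,e},{c,e,f},{c,e,g}}
  W26: {{a,e}} {{c,d},{d,e},{c,d,e},{c,d,f}} {{c,g},{e,g},{c,e,g}}
  W34: {{b}}
  W35: {{e},{a,e},{c,e},{d,e},{e,f},{e,g},{c,d,e},{c,e,f},{c,e,g}}
  W36: {{a,e}} {{d,e},{c,d,e}} {{e,g},{c,e,g}}
  W56: {{a,e}} {{d,e},{c,d,e}} {{e,g},{c,e,g}}
  W123: {{b}} {{e},{a,e},{c,e},{d,e},{e,f},{e,g},{c,d,e},{c,e,f},{c,e,g}}
  W124: {{b}}
  W125: {{e},{a,e},{c,e},{d,e},{e,f},{e,g},{c,d,e},{c,e,f},{c,e,g}}
  W126: {{a,e}} {{d,e},{c,d,e}} {{e,g},{c,e,g}} {{c,d,f}}
  W134: {{b}}
  W135: {{e},{a,e},{c,e},{d,e},{e,f},{e,g},{c,d,e},{c,e,f},{c,e,g}}
  W136: {{a,e}} {{d,e},{c,d,e}} {{e,g},{c,e,g}}
  W156: {{a,e}} {{d,e},{c,d,e}} {{e,g},{c,e,g}}
  W234: {{b}}
  W235: {{e},{a,e},{c,e},{d,e},{e,f},{e,g},{c,d,e},{c,e,f},{c,e,g}}
  W236: {{a,e}} {{d,e},{c,d,e}} {{e,g},{c,e,g}}
  W256: {{a,e}} {{d,e},{c,d,e}} {{e,g},{c,e,g}}
  W356: {{a,e}} {{d,e},{c,d,e}} {{e,g},{c,e,g}}
  W1234: {{b}}
  W1235: {{e},{a,e},{c,e},{d,e},{e,f},{e,g},{c,d,e},{c,e,f},{c,e,g}}
  W1236: {{a,e}} {{d,e},{c,d,e}} {{e,g},{c,e,g}}
  W1256: {{a,e}} {{d,e},{c,d,e}} {{e,g},{c,e,g}}
  W1356: {{a,e}} {{d,e},{c,d,e}} {{e,g},{c,e,g}}
  W2356: {{a,e}} {{d,e},{c,d,e}} {{e,g},{c,e,g}}
  W12356: {{a,e}} {{d,e},{c,d,e}} {{e,g},{c,e,g}}
C dims 11,26,27,14; δ0: rk 9, SNF 1^9; δ1: rk 16, SNF 1^16; δ2: rk 11, SNF 1^11
degree 0: 11−9−0 = 2 → Ȟ^0 ≅ Z^2
degree 1: 26−16−9 = 1 → Ȟ^1 ≅ Z
degree 2: 27−11−16 = 0 → Ȟ^2 ≅ 0

Ȟ^0(U;F) ≅ Z^2, Ȟ^1(U;F) ≅ Z and Ȟ^2(U;F) ≅ 0


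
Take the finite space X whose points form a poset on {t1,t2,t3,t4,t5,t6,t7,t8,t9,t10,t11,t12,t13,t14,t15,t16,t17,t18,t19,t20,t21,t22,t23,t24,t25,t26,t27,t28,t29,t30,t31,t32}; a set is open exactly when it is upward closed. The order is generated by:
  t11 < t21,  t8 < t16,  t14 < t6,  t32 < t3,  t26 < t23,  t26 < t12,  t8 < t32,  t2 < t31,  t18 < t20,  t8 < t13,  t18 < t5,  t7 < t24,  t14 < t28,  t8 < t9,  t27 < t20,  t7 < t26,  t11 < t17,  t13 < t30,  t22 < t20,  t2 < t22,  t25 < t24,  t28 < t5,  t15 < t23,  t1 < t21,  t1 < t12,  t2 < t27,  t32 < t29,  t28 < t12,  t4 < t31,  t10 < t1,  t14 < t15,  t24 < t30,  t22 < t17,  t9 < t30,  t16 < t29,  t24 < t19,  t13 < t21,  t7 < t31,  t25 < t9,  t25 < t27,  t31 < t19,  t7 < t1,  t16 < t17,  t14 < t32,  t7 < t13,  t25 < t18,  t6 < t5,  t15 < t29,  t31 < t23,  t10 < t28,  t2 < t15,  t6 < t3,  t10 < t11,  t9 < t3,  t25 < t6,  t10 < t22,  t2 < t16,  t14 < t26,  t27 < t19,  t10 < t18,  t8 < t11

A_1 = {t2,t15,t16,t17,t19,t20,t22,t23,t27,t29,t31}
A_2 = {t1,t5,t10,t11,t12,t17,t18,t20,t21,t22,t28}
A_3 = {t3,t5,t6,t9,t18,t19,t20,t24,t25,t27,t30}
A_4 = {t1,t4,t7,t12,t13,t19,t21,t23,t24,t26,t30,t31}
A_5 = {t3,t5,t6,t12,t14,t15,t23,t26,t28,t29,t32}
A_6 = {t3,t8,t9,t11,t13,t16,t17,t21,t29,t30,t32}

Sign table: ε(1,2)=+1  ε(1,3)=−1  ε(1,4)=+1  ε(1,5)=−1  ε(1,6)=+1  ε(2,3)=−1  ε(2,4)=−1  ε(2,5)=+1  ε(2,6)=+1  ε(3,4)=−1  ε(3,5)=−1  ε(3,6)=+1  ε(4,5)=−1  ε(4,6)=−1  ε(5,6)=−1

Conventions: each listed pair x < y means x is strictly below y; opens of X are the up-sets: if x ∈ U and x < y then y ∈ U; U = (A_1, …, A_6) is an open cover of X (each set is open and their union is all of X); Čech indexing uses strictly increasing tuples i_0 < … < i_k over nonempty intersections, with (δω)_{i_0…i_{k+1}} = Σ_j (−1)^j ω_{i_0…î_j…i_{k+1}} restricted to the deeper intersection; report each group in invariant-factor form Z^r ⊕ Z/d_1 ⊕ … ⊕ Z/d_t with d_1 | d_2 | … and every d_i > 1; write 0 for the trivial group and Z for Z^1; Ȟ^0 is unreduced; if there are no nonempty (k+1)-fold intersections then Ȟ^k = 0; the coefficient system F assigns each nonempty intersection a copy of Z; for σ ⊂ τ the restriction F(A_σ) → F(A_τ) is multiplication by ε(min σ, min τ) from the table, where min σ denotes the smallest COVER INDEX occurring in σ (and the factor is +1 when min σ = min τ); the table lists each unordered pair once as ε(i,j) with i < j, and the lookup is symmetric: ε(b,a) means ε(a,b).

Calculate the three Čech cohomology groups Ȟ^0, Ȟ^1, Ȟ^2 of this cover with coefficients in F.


Ȟ^0(U;F) ≅ 0, Ȟ^1(U;F) ≅ Z/2, Ȟ^2(U;F) ≅ Z

intersection data:
  A12={t17,t20,t22} A13={t19,t20,t27} A14={t19,t23,t31} A15={t15,t23,t29} A16={t16,t17,t29} A23={t5,t18,t20} A24={t1,t12,t21} A25={t5,t12,t28} A26={t11,t17,t21} A34={t19,t24,t30} A35={t3,t5,t6} A36={t3,t9,t30} A45={t12,t23,t26} A46={t13,t21,t30} A56={t3,t29,t32}
  A123={t20} A126={t17} A134={t19} A145={t23} A156={t29} A235={t5} A245={t12} A246={t21} A346={t30} A356={t3}
C dims 6,15,10; δ0: rk 6, SNF 1^5·2; δ1: rk 9, SNF 1^9
Ȟ^0 = (6 − 6) − 0 = 0, so Ȟ^0 ≅ 0
Ȟ^1 = (15 − 9) − 6 = 0 plus torsion [2], so Ȟ^1 ≅ Z/2
Ȟ^2 = (10 − 0) − 9 = 1, so Ȟ^2 ≅ Z


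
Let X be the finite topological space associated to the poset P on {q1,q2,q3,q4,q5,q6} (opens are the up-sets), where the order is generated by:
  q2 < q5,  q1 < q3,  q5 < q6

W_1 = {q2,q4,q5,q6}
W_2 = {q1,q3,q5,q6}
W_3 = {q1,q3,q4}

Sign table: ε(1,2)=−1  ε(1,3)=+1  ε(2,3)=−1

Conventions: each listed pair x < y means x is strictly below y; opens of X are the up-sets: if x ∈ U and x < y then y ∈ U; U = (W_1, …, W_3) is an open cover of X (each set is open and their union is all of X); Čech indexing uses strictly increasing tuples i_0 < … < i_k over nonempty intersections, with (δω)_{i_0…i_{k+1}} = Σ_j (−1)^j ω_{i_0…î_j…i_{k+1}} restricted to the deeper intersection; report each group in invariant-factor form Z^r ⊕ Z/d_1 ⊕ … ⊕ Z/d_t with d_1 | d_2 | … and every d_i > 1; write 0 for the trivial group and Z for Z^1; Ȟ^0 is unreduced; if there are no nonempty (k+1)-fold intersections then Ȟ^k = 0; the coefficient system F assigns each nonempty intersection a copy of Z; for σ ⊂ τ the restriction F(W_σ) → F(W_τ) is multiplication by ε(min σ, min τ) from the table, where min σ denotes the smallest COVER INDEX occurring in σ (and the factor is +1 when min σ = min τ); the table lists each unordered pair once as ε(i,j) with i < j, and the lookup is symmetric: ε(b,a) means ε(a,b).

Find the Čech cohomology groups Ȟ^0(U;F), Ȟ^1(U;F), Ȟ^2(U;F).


nerve of the cover:
  W12={q5,q6} W13={q4} W23={q1,q3}
C dims 3,3; δ0: rk 2, SNF 1^2
Ȟ^0 = (3 − 2) − 0 = 1, so Ȟ^0 ≅ Z
Ȟ^1 = (3 − 0) − 2 = 1, so Ȟ^1 ≅ Z
Ȟ^2 = (0 − 0) − 0 = 0, so Ȟ^2 ≅ 0

Ȟ^0 ≅ Z; Ȟ^1 ≅ Z; Ȟ^2 ≅ 0


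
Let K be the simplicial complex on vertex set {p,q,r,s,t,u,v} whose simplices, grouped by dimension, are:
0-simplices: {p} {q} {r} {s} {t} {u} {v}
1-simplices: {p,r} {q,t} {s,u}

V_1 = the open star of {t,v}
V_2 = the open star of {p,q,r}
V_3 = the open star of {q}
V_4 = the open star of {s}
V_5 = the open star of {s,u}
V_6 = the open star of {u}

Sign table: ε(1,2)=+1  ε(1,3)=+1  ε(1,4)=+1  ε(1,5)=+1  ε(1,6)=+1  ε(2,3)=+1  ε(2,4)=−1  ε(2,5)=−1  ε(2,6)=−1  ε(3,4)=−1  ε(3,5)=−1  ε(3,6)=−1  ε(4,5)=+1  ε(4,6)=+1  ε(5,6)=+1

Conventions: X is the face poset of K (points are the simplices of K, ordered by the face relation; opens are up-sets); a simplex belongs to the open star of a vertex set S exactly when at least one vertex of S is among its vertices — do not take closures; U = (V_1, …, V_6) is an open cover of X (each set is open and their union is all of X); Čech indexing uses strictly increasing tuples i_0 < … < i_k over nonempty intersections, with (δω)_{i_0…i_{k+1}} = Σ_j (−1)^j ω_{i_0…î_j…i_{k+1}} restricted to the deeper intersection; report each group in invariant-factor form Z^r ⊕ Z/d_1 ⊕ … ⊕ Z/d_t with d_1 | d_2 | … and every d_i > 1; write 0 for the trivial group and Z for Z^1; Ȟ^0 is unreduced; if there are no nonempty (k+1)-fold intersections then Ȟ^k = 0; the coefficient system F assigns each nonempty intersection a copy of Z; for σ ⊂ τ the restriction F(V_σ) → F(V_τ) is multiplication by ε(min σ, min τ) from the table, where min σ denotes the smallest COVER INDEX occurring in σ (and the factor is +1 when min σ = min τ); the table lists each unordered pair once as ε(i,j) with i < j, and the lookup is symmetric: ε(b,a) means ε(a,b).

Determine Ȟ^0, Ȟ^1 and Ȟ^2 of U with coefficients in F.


Ȟ^0(U;F) ≅ Z^2,  Ȟ^1(U;F) ≅ 0,  Ȟ^2(U;F) ≅ 0

nerve simplices:
  V1={{t},{v},{q,t}} V2={{p},{q},{r},{p,r},{q,t}} V3={{q},{q,t}} V4={{s},{s,u}} V5={{s},{u},{s,u}} V6={{u},{s,u}}
  V12={{q,t}} V13={{q,t}} V23={{q},{q,t}} V45={{s},{s,u}} V46={{s,u}} V56={{u},{s,u}}
  V123={{q,t}} V456={{s,u}}
C dims 6,6,2; δ0: rk 4, SNF 1^4; δ1: rk 2, SNF 1^2
degree 0: 6−4−0 = 2 → Ȟ^0 ≅ Z^2
degree 1: 6−2−4 = 0 → Ȟ^1 ≅ 0
degree 2: 2−0−2 = 0 → Ȟ^2 ≅ 0


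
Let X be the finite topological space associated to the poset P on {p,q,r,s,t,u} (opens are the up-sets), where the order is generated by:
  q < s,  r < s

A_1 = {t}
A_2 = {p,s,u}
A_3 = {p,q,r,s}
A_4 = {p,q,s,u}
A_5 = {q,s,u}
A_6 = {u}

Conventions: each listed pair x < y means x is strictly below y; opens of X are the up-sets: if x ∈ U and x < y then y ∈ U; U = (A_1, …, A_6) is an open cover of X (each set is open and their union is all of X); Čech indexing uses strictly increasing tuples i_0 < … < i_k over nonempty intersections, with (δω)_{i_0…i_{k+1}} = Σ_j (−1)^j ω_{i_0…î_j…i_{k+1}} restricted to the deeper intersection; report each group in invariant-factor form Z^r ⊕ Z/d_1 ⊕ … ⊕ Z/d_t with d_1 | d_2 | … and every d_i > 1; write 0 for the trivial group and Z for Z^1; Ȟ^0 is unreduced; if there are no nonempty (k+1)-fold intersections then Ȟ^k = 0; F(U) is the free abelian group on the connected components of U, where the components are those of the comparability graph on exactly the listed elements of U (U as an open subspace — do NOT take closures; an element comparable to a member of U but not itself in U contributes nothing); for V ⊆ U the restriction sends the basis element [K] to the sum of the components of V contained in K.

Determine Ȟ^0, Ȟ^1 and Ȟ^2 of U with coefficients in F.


nonempty overlaps:
  A23={p,s} A24={p,s,u} A25={s,u} A26={u} A34={p,q,s} A35={q,s} A45={q,s,u} A46={u} A56={u}
  A234={p,s} A235={s} A245={s,u} A246={u} A256={u} A345={q,s} A456={u}
  A2345={s} A2456={u}
components per intersection:
  A1: {t}
  A2: {p} {s} {u}
  A3: {p} {q,r,s}
  A4: {p} {q,s} {u}
  A5: {q,s} {u}
  A6: {u}
  A23: {p} {s}
  A24: {p} {s} {u}
  A25: {s} {u}
  A26: {u}
  A34: {p} {q,s}
  A35: {q,s}
  A45: {q,s} {u}
  A46: {u}
  A56: {u}
  A234: {p} {s}
  A235: {s}
  A245: {s} {u}
  A246: {u}
  A256: {u}
  A345: {q,s}
  A456: {u}
  A2345: {s}
  A2456: {u}
C dims 12,15,9,2; δ0: rk 8, SNF 1^8; δ1: rk 7, SNF 1^7; δ2: rk 2, SNF 1^2
degree 0: 12−8−0 = 4 → Ȟ^0 ≅ Z^4
degree 1: 15−7−8 = 0 → Ȟ^1 ≅ 0
degree 2: 9−2−7 = 0 → Ȟ^2 ≅ 0

Ȟ^0(U;F) ≅ Z^4; Ȟ^1(U;F) ≅ 0; Ȟ^2(U;F) ≅ 0


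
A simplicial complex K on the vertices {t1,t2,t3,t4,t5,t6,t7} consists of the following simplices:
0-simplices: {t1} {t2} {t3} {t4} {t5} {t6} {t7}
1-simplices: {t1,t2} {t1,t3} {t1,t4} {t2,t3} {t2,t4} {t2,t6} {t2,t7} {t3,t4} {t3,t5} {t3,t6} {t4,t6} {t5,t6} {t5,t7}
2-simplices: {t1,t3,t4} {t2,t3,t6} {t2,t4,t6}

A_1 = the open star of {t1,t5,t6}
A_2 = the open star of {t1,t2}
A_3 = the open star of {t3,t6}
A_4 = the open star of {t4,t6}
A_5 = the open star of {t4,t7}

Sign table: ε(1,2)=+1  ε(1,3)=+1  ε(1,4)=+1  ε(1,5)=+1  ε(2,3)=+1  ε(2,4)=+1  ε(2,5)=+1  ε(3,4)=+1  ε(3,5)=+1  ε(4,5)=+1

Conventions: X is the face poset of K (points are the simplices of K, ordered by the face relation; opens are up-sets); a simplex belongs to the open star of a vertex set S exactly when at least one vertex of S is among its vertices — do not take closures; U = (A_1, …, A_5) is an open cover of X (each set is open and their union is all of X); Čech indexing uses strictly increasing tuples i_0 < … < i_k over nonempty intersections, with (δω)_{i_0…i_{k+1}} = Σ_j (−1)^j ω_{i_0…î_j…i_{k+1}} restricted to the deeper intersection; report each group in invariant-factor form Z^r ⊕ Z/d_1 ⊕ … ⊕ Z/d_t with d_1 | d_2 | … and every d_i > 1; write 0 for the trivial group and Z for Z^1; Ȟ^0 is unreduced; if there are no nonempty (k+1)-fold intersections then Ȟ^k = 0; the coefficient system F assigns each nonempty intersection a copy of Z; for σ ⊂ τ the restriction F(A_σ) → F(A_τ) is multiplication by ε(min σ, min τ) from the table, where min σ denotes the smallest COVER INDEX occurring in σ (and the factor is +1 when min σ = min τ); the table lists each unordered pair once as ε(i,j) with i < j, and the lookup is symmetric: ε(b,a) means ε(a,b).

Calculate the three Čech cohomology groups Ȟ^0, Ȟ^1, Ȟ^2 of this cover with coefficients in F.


nerve simplices:
  A1={{t1},{t5},{t6},{t1,t2},{t1,t3},{t1,t4},{t2,t6},{t3,t5},{t3,t6},{t4,t6},{t5,t6},{t5,t7},{t1,t3,t4},{t2,t3,t6},{t2,t4,t6}} A2={{t1},{t2},{t1,t2},{t1,t3},{t1,t4},{t2,t3},{t2,t4},{t2,t6},{t2,t7},{t1,t3,t4},{t2,t3,t6},{t2,t4,t6}} A3={{t3},{t6},{t1,t3},{t2,t3},{t2,t6},{t3,t4},{t3,t5},{t3,t6},{t4,t6},{t5,t6},{t1,t3,t4},{t2,t3,t6},{t2,t4,t6}} A4={{t4},{t6},{t1,t4},{t2,t4},{t2,t6},{t3,t4},{t3,t6},{t4,t6},{t5,t6},{t1,t3,t4},{t2,t3,t6},{t2,t4,t6}} A5={{t4},{t7},{t1,t4},{t2,t4},{t2,t7},{t3,t4},{t4,t6},{t5,t7},{t1,t3,t4},{t2,t4,t6}}
  A12={{t1},{t1,t2},{t1,t3},{t1,t4},{t2,t6},{t1,t3,t4},{t2,t3,t6},{t2,t4,t6}} A13={{t6},{t1,t3},{t2,t6},{t3,t5},{t3,t6},{t4,t6},{t5,t6},{t1,t3,t4},{t2,t3,t6},{t2,t4,t6}} A14={{t6},{t1,t4},{t2,t6},{t3,t6},{t4,t6},{t5,t6},{t1,t3,t4},{t2,t3,t6},{t2,t4,t6}} A15={{t1,t4},{t4,t6},{t5,t7},{t1,t3,t4},{t2,t4,t6}} A23={{t1,t3},{t2,t3},{t2,t6},{t1,t3,t4},{t2,t3,t6},{t2,t4,t6}} A24={{t1,t4},{t2,t4},{t2,t6},{t1,t3,t4},{t2,t3,t6},{t2,t4,t6}} A25={{t1,t4},{t2,t4},{t2,t7},{t1,t3,t4},{t2,t4,t6}} A34={{t6},{t2,t6},{t3,t4},{t3,t6},{t4,t6},{t5,t6},{t1,t3,t4},{t2,t3,t6},{t2,t4,t6}} A35={{t3,t4},{t4,t6},{t1,t3,t4},{t2,t4,t6}} A45={{t4},{t1,t4},{t2,t4},{t3,t4},{t4,t6},{t1,t3,t4},{t2,t4,t6}}
  A123={{t1,t3},{t2,t6},{t1,t3,t4},{t2,t3,t6},{t2,t4,t6}} A124={{t1,t4},{t2,t6},{t1,t3,t4},{t2,t3,t6},{t2,t4,t6}} A125={{t1,t4},{t1,t3,t4},{t2,t4,t6}} A134={{t6},{t2,t6},{t3,t6},{t4,t6},{t5,t6},{t1,t3,t4},{t2,t3,t6},{t2,t4,t6}} A135={{t4,t6},{t1,t3,t4},{t2,t4,t6}} A145={{t1,t4},{t4,t6},{t1,t3,t4},{t2,t4,t6}} A234={{t2,t6},{t1,t3,t4},{t2,t3,t6},{t2,t4,t6}} A235={{t1,t3,t4},{t2,t4,t6}} A245={{t1,t4},{t2,t4},{t1,t3,t4},{t2,t4,t6}} A345={{t3,t4},{t4,t6},{t1,t3,t4},{t2,t4,t6}}
  A1234={{t2,t6},{t1,t3,t4},{t2,t3,t6},{t2,t4,t6}} A1235={{t1,t3,t4},{t2,t4,t6}} A1245={{t1,t4},{t1,t3,t4},{t2,t4,t6}} A1345={{t4,t6},{t1,t3,t4},{t2,t4,t6}} A2345={{t1,t3,t4},{t2,t4,t6}}
  A12345={{t1,t3,t4},{t2,t4,t6}}
C dims 5,10,10,5; δ0: rk 4, SNF 1^4; δ1: rk 6, SNF 1^6; δ2: rk 4, SNF 1^4
degree 0: 5−4−0 = 1 → Ȟ^0 ≅ Z
degree 1: 10−6−4 = 0 → Ȟ^1 ≅ 0
degree 2: 10−4−6 = 0 → Ȟ^2 ≅ 0

Ȟ^0 = Z,  Ȟ^1 = 0,  Ȟ^2 = 0


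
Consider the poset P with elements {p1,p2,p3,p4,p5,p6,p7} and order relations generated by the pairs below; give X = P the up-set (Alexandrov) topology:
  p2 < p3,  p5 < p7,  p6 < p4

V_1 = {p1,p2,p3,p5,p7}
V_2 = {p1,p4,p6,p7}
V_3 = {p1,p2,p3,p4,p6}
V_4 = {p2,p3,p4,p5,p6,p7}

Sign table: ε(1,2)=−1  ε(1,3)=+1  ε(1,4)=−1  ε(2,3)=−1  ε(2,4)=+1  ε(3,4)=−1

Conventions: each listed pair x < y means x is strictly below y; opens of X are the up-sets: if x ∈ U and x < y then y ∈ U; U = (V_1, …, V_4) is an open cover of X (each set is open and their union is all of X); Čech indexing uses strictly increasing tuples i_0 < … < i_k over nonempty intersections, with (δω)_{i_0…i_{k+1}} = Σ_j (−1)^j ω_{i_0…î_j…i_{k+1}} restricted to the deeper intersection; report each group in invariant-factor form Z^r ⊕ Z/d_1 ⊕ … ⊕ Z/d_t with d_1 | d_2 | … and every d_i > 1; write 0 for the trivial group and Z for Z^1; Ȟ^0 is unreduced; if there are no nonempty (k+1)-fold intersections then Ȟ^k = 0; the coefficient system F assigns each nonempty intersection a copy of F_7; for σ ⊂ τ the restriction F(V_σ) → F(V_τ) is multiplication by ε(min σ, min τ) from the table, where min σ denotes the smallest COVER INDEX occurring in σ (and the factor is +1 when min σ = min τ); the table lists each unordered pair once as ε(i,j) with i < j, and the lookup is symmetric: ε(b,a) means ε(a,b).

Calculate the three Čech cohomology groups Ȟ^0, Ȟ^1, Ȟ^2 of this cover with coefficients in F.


Ȟ^0 ≅ Z/7; Ȟ^1 ≅ 0; Ȟ^2 ≅ Z/7

intersection data:
  V12={p1,p7} V13={p1,p2,p3} V14={p2,p3,p5,p7} V23={p1,p4,p6} V24={p4,p6,p7} V34={p2,p3,p4,p6}
  V123={p1} V124={p7} V134={p2,p3} V234={p4,p6}
C dims 4,6,4; δ0: rk_F7 3; δ1: rk_F7 3
Ȟ^0 = (4 − 3) − 0 = 1, so Ȟ^0 ≅ Z/7
Ȟ^1 = (6 − 3) − 3 = 0, so Ȟ^1 ≅ 0
Ȟ^2 = (4 − 0) − 3 = 1, so Ȟ^2 ≅ Z/7


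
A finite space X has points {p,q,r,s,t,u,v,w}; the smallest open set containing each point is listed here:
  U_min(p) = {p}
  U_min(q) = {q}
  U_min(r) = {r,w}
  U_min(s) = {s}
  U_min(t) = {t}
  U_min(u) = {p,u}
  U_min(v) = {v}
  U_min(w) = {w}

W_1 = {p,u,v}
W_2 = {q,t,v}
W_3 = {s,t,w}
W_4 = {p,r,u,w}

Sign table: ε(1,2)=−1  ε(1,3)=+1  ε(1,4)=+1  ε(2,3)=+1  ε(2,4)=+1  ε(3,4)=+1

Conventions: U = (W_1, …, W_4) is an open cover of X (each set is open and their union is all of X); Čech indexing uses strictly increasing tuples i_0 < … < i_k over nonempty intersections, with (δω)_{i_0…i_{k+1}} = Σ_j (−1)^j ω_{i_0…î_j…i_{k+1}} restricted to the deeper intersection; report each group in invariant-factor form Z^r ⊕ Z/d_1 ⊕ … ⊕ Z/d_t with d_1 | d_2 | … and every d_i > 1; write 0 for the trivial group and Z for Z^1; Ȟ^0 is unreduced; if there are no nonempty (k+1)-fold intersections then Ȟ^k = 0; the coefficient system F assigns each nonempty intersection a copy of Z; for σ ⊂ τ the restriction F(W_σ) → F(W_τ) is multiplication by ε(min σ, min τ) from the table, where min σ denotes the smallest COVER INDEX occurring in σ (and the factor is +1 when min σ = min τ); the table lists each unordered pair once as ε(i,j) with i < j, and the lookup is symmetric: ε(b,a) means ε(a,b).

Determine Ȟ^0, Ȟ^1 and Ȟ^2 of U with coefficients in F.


nerve simplices:
  W12={v} W14={p,u} W23={t} W34={w}
C dims 4,4; δ0: rk 4, SNF 1^3·2
degree 0: 4−4−0 = 0 → Ȟ^0 ≅ 0
degree 1: 4−0−4 = 0 plus torsion [2] → Ȟ^1 ≅ Z/2
degree 2: 0−0−0 = 0 → Ȟ^2 ≅ 0

Ȟ^0 = 0,  Ȟ^1 = Z/2,  Ȟ^2 = 0


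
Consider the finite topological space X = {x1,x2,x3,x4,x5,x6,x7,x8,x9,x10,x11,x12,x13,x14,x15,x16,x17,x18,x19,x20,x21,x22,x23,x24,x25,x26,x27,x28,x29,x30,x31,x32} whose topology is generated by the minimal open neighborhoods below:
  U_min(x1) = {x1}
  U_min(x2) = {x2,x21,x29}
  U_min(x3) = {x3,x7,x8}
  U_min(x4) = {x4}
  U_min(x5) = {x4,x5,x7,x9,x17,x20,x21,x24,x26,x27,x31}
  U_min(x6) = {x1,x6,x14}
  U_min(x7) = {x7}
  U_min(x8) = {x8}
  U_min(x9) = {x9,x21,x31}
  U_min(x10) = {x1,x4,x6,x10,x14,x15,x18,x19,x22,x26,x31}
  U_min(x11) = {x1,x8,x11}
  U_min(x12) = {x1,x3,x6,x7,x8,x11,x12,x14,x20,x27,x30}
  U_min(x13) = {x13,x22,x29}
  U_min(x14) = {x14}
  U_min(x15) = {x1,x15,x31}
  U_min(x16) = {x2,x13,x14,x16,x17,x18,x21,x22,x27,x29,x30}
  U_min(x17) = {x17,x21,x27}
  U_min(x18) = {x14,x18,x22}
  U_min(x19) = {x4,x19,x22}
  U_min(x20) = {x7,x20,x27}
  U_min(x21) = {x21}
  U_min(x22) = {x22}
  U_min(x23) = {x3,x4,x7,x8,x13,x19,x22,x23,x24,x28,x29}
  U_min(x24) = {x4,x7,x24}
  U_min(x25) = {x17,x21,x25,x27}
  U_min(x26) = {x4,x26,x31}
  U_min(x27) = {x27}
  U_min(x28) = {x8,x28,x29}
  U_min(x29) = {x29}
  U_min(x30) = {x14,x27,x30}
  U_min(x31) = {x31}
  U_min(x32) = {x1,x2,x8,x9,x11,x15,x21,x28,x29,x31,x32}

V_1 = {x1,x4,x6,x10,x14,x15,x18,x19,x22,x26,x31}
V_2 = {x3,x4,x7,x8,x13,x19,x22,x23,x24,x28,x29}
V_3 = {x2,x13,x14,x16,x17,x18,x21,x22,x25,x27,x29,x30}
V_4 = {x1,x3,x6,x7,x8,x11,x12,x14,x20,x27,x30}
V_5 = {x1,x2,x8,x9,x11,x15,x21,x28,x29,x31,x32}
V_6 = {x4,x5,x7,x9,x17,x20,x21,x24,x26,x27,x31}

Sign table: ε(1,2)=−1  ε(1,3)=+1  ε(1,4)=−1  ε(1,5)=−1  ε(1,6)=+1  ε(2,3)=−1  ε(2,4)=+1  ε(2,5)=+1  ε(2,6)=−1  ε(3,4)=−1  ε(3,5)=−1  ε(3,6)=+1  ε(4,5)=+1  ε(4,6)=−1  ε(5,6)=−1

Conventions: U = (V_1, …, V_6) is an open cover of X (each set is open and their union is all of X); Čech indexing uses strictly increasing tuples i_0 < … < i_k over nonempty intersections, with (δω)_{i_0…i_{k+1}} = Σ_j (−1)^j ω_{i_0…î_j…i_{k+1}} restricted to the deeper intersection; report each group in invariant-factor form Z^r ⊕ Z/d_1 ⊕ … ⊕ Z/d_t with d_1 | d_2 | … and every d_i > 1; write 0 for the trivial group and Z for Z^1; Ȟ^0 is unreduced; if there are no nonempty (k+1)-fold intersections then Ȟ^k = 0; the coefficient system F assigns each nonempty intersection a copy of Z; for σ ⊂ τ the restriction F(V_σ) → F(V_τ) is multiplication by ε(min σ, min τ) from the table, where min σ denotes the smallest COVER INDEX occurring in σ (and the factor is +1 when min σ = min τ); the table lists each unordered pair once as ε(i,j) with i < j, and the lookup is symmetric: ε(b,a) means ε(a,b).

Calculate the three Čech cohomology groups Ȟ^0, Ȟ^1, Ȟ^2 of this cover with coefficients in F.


Ȟ^0 = Z, Ȟ^1 = 0, Ȟ^2 = Z/2

nonempty overlaps:
  V12={x4,x19,x22} V13={x14,x18,x22} V14={x1,x6,x14} V15={x1,x15,x31} V16={x4,x26,x31} V23={x13,x22,x29} V24={x3,x7,x8} V25={x8,x28,x29} V26={x4,x7,x24} V34={x14,x27,x30} V35={x2,x21,x29} V36={x17,x21,x27} V45={x1,x8,x11} V46={x7,x20,x27} V56={x9,x21,x31}
  V123={x22} V126={x4} V134={x14} V145={x1} V156={x31} V235={x29} V245={x8} V246={x7} V346={x27} V356={x21}
C dims 6,15,10; δ0: rk 5, SNF 1^5; δ1: rk 10, SNF 1^9·2
degree 0: 6−5−0 = 1 → Ȟ^0 ≅ Z
degree 1: 15−10−5 = 0 → Ȟ^1 ≅ 0
degree 2: 10−0−10 = 0 plus torsion [2] → Ȟ^2 ≅ Z/2
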